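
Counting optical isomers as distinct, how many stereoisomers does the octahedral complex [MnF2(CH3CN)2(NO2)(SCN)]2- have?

8

The six octahedral sites form three mutually perpendicular trans pairs.
The distinct arrangements are (6 in all): F trans, CH3CN trans; F cis, CH3CN trans; F cis, CH3CN cis (3 arrangements, 2 chiral); F trans, CH3CN cis.
Of these, 2 lack any improper symmetry element and so occur as enantiomeric pairs, giving 6 + 2 = 8 stereoisomers in total.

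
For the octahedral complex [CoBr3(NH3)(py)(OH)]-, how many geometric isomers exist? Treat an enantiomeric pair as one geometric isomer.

4

The six octahedral sites form three mutually perpendicular trans pairs.
There are 4 geometric isomers: Br mer (3 arrangements); Br fac (chiral).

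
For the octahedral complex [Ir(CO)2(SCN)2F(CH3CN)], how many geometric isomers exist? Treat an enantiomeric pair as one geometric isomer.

An octahedron has six vertices in three trans pairs; every non-trans pair is cis.
There are 6 geometric isomers: CO cis, SCN trans; CO cis, SCN cis (3 arrangements, 2 chiral); CO trans, SCN trans; CO trans, SCN cis.

6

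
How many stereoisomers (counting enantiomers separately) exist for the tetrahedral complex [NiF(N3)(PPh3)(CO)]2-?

In a tetrahedral complex all four positions are equivalent and every pair of ligands is adjacent — there is no cis/trans distinction.
Only one geometric arrangement is possible; it has no improper symmetry element, so it exists as a pair of enantiomers (2 stereoisomers).

2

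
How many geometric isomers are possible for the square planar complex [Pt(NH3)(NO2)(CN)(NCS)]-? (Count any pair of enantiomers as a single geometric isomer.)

In a square planar complex each vertex has one trans partner and two cis neighbours.
The distinct arrangements are (3 in all): (CN/NH3 trans, NCS/NO2 trans); (CN/NO2 trans, NCS/NH3 trans); (CN/NCS trans, NH3/NO2 trans).

3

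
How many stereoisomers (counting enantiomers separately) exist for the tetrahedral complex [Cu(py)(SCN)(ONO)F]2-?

All four vertices of a tetrahedron are equivalent and mutually adjacent, so cis/trans isomerism cannot arise.
Only one geometric arrangement is possible; it has no improper symmetry element, so it exists as a pair of enantiomers (2 stereoisomers).

2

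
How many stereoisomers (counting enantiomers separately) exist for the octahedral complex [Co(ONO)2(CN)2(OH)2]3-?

6

An octahedron has six vertices in three trans pairs; every non-trans pair is cis.
Systematic placement gives 5 geometric isomers: ONO trans, CN trans, OH trans; ONO cis, CN trans, OH cis; ONO trans, CN cis, OH cis; ONO cis, CN cis, OH cis (chiral); ONO cis, CN cis, OH trans.
One of these lacks any improper symmetry element and so occurs as an enantiomeric pair, giving 5 + 1 = 6 stereoisomers in total.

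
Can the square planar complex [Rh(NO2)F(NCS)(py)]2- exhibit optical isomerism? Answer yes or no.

no

In a square planar complex each vertex has one trans partner and two cis neighbours.
Working through the distinct placements yields 3 geometric isomers: (F/NO2 trans, NCS/py trans); (F/py trans, NCS/NO2 trans); (F/NCS trans, NO2/py trans).
Each arrangement has an internal mirror plane or centre of symmetry, so none is chiral.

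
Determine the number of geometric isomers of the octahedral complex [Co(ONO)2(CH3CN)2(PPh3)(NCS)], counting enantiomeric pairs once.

6

There are 6 geometric isomers: ONO cis, CH3CN trans; ONO trans, CH3CN trans; ONO cis, CH3CN cis (3 arrangements, 2 chiral); ONO trans, CH3CN cis.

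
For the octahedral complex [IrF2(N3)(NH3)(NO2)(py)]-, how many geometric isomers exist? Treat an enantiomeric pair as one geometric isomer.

9

Placing the ligands in turn and identifying arrangements related by rotation or reflection leaves 9 distinct geometric isomers.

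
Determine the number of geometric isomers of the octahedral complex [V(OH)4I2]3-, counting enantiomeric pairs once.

2

The six octahedral sites form three mutually perpendicular trans pairs.
Systematic placement gives 2 geometric isomers: I trans; I cis.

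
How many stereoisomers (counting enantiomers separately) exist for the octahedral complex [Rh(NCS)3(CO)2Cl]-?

In an octahedral complex each vertex has one trans partner and four cis neighbours.
The distinct arrangements are (3 in all): NCS mer, CO trans; NCS mer, CO cis; NCS fac, CO cis.
Each arrangement has an internal mirror plane or centre of symmetry, so none is chiral.

3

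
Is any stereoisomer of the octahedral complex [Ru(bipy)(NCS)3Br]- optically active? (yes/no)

In an octahedral complex each vertex has one trans partner and four cis neighbours.
Each bipy is bidentate and must span two cis positions.
Systematic placement gives 2 geometric isomers: NCS fac; NCS mer.
Each arrangement has an internal mirror plane or centre of symmetry, so none is chiral.

no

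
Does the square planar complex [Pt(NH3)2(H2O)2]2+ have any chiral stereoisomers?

In a square planar complex each vertex has one trans partner and two cis neighbours.
The distinct arrangements are (2 in all): NH3 cis; NH3 trans.
Each arrangement has an internal mirror plane or centre of symmetry, so none is chiral.

no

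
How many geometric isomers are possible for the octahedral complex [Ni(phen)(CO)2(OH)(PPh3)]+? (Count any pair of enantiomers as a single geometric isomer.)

The six octahedral sites form three mutually perpendicular trans pairs.
Each phen is bidentate and must span two cis positions.
The distinct arrangements are (4 in all): CO trans; CO cis (3 arrangements, 2 chiral).

4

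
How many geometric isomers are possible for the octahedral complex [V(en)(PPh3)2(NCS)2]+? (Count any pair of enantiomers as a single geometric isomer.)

3

An octahedron has six vertices in three trans pairs; every non-trans pair is cis.
Each en is bidentate and must span two cis positions.
The distinct arrangements are (3 in all): PPh3 cis, NCS trans; PPh3 cis, NCS cis (chiral); PPh3 trans, NCS cis.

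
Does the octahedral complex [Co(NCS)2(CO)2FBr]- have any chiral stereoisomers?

An octahedron has six vertices in three trans pairs; every non-trans pair is cis.
Working through the distinct placements yields 6 geometric isomers: NCS trans, CO cis; NCS cis, CO cis (3 arrangements, 2 chiral); NCS trans, CO trans; NCS cis, CO trans.
Of these, 2 lack any improper symmetry element and so occur as enantiomeric pairs, giving 6 + 2 = 8 stereoisomers in total.

yes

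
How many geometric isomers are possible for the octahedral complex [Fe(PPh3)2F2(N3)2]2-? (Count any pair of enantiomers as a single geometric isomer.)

5

Systematic placement gives 5 geometric isomers: PPh3 trans, F trans, N3 trans; PPh3 cis, F trans, N3 cis; PPh3 trans, F cis, N3 cis; PPh3 cis, F cis, N3 cis (chiral); PPh3 cis, F cis, N3 trans.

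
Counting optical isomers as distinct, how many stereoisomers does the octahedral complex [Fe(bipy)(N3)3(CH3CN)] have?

2

The six octahedral sites form three mutually perpendicular trans pairs.
Each bipy is bidentate and must span two cis positions.
The distinct arrangements are (2 in all): N3 fac; N3 mer.
Each arrangement has an internal mirror plane or centre of symmetry, so none is chiral.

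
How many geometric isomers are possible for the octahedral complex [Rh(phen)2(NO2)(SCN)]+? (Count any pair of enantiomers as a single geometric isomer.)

2

The six octahedral sites form three mutually perpendicular trans pairs.
Each phen is bidentate and must span two cis positions.
There are 2 geometric isomers: NO2 and SCN mutually trans; NO2 and SCN mutually cis (chiral).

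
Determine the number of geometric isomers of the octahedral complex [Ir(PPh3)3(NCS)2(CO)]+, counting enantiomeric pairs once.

In an octahedral complex each vertex has one trans partner and four cis neighbours.
The distinct arrangements are (3 in all): PPh3 mer, NCS cis; PPh3 mer, NCS trans; PPh3 fac, NCS cis.

3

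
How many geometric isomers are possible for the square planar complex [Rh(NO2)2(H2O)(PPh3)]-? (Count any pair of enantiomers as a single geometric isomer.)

2

In a square planar complex each vertex has one trans partner and two cis neighbours.
The distinct arrangements are (2 in all): NO2 cis; NO2 trans.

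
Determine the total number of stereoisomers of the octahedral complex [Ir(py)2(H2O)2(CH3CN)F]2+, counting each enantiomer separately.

8

In an octahedral complex each vertex has one trans partner and four cis neighbours.
There are 6 geometric isomers: py trans, H2O trans; py cis, H2O cis (3 arrangements, 2 chiral); py trans, H2O cis; py cis, H2O trans.
Of these, 2 lack any improper symmetry element and so occur as enantiomeric pairs, giving 6 + 2 = 8 stereoisomers in total.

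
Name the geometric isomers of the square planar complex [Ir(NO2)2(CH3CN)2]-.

A square has two trans pairs of vertices; adjacent vertices are cis.
The distinct arrangements are (2 in all): NO2 cis; NO2 trans.

cis and trans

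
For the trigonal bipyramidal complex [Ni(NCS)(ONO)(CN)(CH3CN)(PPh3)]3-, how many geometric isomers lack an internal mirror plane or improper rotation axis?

Exhaustive case analysis gives 10 geometric isomers.
Of these, 10 lack any improper symmetry element and so occur as enantiomeric pairs, giving 10 + 10 = 20 stereoisomers in total.

10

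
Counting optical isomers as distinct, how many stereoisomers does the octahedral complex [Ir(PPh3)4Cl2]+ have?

2

There are 2 geometric isomers: Cl trans; Cl cis.
Each arrangement has an internal mirror plane or centre of symmetry, so none is chiral.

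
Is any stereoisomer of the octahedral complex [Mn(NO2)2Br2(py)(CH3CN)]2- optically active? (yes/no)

The six octahedral sites form three mutually perpendicular trans pairs.
Working through the distinct placements yields 6 geometric isomers: NO2 cis, Br trans; NO2 trans, Br trans; NO2 cis, Br cis (3 arrangements, 2 chiral); NO2 trans, Br cis.
Of these, 2 lack any improper symmetry element and so occur as enantiomeric pairs, giving 6 + 2 = 8 stereoisomers in total.

yes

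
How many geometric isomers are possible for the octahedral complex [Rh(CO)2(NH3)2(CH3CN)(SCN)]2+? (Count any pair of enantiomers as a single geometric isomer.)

An octahedron has six vertices in three trans pairs; every non-trans pair is cis.
The distinct arrangements are (6 in all): CO cis, NH3 cis (3 arrangements, 2 chiral); CO cis, NH3 trans; CO trans, NH3 cis; CO trans, NH3 trans.

6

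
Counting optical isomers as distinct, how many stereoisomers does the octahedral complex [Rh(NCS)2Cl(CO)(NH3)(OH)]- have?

15

Systematic enumeration (placing each ligand type in turn and discarding arrangements equivalent by rotation or reflection) gives 9 geometric isomers.
Of these, 6 lack any improper symmetry element and so occur as enantiomeric pairs, giving 9 + 6 = 15 stereoisomers in total.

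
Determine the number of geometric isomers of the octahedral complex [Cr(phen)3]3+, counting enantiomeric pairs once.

An octahedron has six vertices in three trans pairs; every non-trans pair is cis.
Each phen is bidentate and must span two cis positions.
Only one geometric arrangement is possible; it has no improper symmetry element, so it exists as a pair of enantiomers (2 stereoisomers).

1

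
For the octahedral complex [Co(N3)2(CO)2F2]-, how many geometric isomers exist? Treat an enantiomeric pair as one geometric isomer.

Systematic placement gives 5 geometric isomers: N3 trans, CO trans, F trans; N3 cis, CO trans, F cis; N3 trans, CO cis, F cis; N3 cis, CO cis, F cis (chiral); N3 cis, CO cis, F trans.

5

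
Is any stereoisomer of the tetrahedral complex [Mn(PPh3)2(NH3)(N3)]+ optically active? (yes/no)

no

All four vertices of a tetrahedron are equivalent and mutually adjacent, so cis/trans isomerism cannot arise.
Only one geometric arrangement is possible.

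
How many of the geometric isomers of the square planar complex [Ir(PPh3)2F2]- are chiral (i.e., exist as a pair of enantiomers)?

0

A square has two trans pairs of vertices; adjacent vertices are cis.
The distinct arrangements are (2 in all): PPh3 cis; PPh3 trans.
Each arrangement has an internal mirror plane or centre of symmetry, so none is chiral.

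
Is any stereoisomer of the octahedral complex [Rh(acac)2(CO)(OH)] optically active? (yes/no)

yes

In an octahedral complex each vertex has one trans partner and four cis neighbours.
Each acac is bidentate and must span two cis positions.
The distinct arrangements are (2 in all): CO and OH mutually trans; CO and OH mutually cis (chiral).
One of these lacks any improper symmetry element and so occurs as an enantiomeric pair, giving 2 + 1 = 3 stereoisomers in total.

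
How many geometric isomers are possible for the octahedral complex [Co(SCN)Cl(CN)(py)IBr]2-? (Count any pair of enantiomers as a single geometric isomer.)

The six octahedral sites form three mutually perpendicular trans pairs.
Exhaustive case analysis gives 15 geometric isomers.

15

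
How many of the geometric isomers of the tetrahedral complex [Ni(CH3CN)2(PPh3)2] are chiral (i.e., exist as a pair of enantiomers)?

In a tetrahedral complex all four positions are equivalent and every pair of ligands is adjacent — there is no cis/trans distinction.
Only one geometric arrangement is possible.

0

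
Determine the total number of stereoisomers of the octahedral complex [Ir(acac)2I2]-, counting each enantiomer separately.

Each acac is bidentate and must span two cis positions.
There are 2 geometric isomers: I trans; I cis (chiral).
One of these lacks any improper symmetry element and so occurs as an enantiomeric pair, giving 2 + 1 = 3 stereoisomers in total.

3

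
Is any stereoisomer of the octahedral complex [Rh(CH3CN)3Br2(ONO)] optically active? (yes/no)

no

There are 3 geometric isomers: CH3CN mer, Br trans; CH3CN fac, Br cis; CH3CN mer, Br cis.
Each arrangement has an internal mirror plane or centre of symmetry, so none is chiral.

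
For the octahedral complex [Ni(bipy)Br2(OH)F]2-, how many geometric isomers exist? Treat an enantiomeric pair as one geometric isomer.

Each bipy is bidentate and must span two cis positions.
Working through the distinct placements yields 4 geometric isomers: Br trans; Br cis (3 arrangements, 2 chiral).

4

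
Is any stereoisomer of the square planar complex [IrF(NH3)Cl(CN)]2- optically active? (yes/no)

There are 3 geometric isomers: (CN/F trans, Cl/NH3 trans); (CN/NH3 trans, Cl/F trans); (CN/Cl trans, F/NH3 trans).
Each arrangement has an internal mirror plane or centre of symmetry, so none is chiral.

no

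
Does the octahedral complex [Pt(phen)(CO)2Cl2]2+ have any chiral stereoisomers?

In an octahedral complex each vertex has one trans partner and four cis neighbours.
Each phen is bidentate and must span two cis positions.
There are 3 geometric isomers: CO trans, Cl cis; CO cis, Cl cis (chiral); CO cis, Cl trans.
One of these lacks any improper symmetry element and so occurs as an enantiomeric pair, giving 3 + 1 = 4 stereoisomers in total.

yes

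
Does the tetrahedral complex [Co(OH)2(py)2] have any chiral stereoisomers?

no

In a tetrahedral complex all four positions are equivalent and every pair of ligands is adjacent — there is no cis/trans distinction.
Only one geometric arrangement is possible.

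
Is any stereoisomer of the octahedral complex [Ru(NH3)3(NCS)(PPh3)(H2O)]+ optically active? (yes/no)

yes

The six octahedral sites form three mutually perpendicular trans pairs.
Systematic placement gives 4 geometric isomers: NH3 mer (3 arrangements); NH3 fac (chiral).
One of these lacks any improper symmetry element and so occurs as an enantiomeric pair, giving 4 + 1 = 5 stereoisomers in total.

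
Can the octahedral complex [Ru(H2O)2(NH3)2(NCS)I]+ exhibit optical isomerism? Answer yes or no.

The six octahedral sites form three mutually perpendicular trans pairs.
The distinct arrangements are (6 in all): H2O trans, NH3 trans; H2O trans, NH3 cis; H2O cis, NH3 trans; H2O cis, NH3 cis (3 arrangements, 2 chiral).
Of these, 2 lack any improper symmetry element and so occur as enantiomeric pairs, giving 6 + 2 = 8 stereoisomers in total.

yes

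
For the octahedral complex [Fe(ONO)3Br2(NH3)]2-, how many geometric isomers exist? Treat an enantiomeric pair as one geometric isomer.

3

In an octahedral complex each vertex has one trans partner and four cis neighbours.
Systematic placement gives 3 geometric isomers: ONO mer, Br trans; ONO mer, Br cis; ONO fac, Br cis.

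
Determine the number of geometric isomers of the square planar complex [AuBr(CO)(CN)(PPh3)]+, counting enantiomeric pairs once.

3

A square has two trans pairs of vertices; adjacent vertices are cis.
The distinct arrangements are (3 in all): (Br/CO trans, CN/PPh3 trans); (Br/PPh3 trans, CN/CO trans); (Br/CN trans, CO/PPh3 trans).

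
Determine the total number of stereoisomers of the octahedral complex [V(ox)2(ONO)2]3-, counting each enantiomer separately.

3

The six octahedral sites form three mutually perpendicular trans pairs.
Each ox is bidentate and must span two cis positions.
There are 2 geometric isomers: ONO trans; ONO cis (chiral).
One of these lacks any improper symmetry element and so occurs as an enantiomeric pair, giving 2 + 1 = 3 stereoisomers in total.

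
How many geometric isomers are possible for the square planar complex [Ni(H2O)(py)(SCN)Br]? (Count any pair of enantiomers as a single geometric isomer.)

3

Working through the distinct placements yields 3 geometric isomers: (Br/SCN trans, H2O/py trans); (Br/py trans, H2O/SCN trans); (Br/H2O trans, SCN/py trans).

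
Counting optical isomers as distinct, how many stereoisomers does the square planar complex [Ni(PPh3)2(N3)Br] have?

In a square planar complex each vertex has one trans partner and two cis neighbours.
Working through the distinct placements yields 2 geometric isomers: PPh3 cis; PPh3 trans.
Each arrangement has an internal mirror plane or centre of symmetry, so none is chiral.

2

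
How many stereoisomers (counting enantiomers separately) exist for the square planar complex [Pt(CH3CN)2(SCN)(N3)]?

2

In a square planar complex each vertex has one trans partner and two cis neighbours.
Working through the distinct placements yields 2 geometric isomers: CH3CN cis; CH3CN trans.
Each arrangement has an internal mirror plane or centre of symmetry, so none is chiral.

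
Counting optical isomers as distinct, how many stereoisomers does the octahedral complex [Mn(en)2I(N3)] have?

An octahedron has six vertices in three trans pairs; every non-trans pair is cis.
Each en is bidentate and must span two cis positions.
Working through the distinct placements yields 2 geometric isomers: I and N3 mutually trans; I and N3 mutually cis (chiral).
One of these lacks any improper symmetry element and so occurs as an enantiomeric pair, giving 2 + 1 = 3 stereoisomers in total.

3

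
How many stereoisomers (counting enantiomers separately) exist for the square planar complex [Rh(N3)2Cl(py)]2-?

2

A square has two trans pairs of vertices; adjacent vertices are cis.
Working through the distinct placements yields 2 geometric isomers: N3 cis; N3 trans.
Each arrangement has an internal mirror plane or centre of symmetry, so none is chiral.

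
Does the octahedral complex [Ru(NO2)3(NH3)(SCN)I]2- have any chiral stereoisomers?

yes

Systematic placement gives 4 geometric isomers: NO2 mer (3 arrangements); NO2 fac (chiral).
One of these lacks any improper symmetry element and so occurs as an enantiomeric pair, giving 4 + 1 = 5 stereoisomers in total.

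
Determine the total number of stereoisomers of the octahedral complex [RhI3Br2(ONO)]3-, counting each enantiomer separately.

An octahedron has six vertices in three trans pairs; every non-trans pair is cis.
Working through the distinct placements yields 3 geometric isomers: I mer, Br trans; I fac, Br cis; I mer, Br cis.
Each arrangement has an internal mirror plane or centre of symmetry, so none is chiral.

3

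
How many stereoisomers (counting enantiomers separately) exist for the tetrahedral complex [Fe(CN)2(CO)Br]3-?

All four vertices of a tetrahedron are equivalent and mutually adjacent, so cis/trans isomerism cannot arise.
Only one geometric arrangement is possible.

1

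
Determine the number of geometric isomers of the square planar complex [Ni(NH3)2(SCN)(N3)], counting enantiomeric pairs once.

2

A square has two trans pairs of vertices; adjacent vertices are cis.
Working through the distinct placements yields 2 geometric isomers: NH3 cis; NH3 trans.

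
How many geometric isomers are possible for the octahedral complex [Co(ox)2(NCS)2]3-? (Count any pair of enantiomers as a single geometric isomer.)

2

The six octahedral sites form three mutually perpendicular trans pairs.
Each ox is bidentate and must span two cis positions.
There are 2 geometric isomers: NCS trans; NCS cis (chiral).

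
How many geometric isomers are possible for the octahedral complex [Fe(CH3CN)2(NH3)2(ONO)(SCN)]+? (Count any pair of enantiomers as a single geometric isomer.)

6

An octahedron has six vertices in three trans pairs; every non-trans pair is cis.
The distinct arrangements are (6 in all): CH3CN trans, NH3 trans; CH3CN trans, NH3 cis; CH3CN cis, NH3 cis (3 arrangements, 2 chiral); CH3CN cis, NH3 trans.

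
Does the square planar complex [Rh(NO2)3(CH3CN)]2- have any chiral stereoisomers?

A square has two trans pairs of vertices; adjacent vertices are cis.
Only one geometric arrangement is possible.

no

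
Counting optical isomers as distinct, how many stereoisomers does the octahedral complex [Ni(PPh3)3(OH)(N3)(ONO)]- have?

An octahedron has six vertices in three trans pairs; every non-trans pair is cis.
Working through the distinct placements yields 4 geometric isomers: PPh3 mer (3 arrangements); PPh3 fac (chiral).
One of these lacks any improper symmetry element and so occurs as an enantiomeric pair, giving 4 + 1 = 5 stereoisomers in total.

5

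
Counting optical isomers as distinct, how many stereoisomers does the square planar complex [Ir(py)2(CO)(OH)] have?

A square has two trans pairs of vertices; adjacent vertices are cis.
There are 2 geometric isomers: py cis; py trans.
Each arrangement has an internal mirror plane or centre of symmetry, so none is chiral.

2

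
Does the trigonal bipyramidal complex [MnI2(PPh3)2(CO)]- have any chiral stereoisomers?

yes

Placing the ligands in turn and identifying arrangements related by rotation or reflection leaves 5 distinct geometric isomers.
One of these lacks any improper symmetry element and so occurs as an enantiomeric pair, giving 5 + 1 = 6 stereoisomers in total.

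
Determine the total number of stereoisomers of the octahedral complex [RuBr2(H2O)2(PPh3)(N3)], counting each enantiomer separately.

8

The distinct arrangements are (6 in all): Br trans, H2O trans; Br trans, H2O cis; Br cis, H2O cis (3 arrangements, 2 chiral); Br cis, H2O trans.
Of these, 2 lack any improper symmetry element and so occur as enantiomeric pairs, giving 6 + 2 = 8 stereoisomers in total.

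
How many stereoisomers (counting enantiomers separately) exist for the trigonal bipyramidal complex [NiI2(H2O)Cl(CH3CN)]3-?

10

In a trigonal bipyramid the two axial positions differ from the three equatorial ones.
Exhaustive case analysis gives 7 geometric isomers.
Of these, 3 lack any improper symmetry element and so occur as enantiomeric pairs, giving 7 + 3 = 10 stereoisomers in total.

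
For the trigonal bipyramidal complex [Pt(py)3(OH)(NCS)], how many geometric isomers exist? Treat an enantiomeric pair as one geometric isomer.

4

In a trigonal bipyramid the two axial positions differ from the three equatorial ones.
Systematic placement gives 4 geometric isomers: OH axial, NCS axial; OH equatorial, NCS axial; OH axial, NCS equatorial; OH equatorial, NCS equatorial.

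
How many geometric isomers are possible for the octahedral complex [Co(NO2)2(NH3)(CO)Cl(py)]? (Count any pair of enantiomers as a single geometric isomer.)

9

An octahedron has six vertices in three trans pairs; every non-trans pair is cis.
Systematic enumeration (placing each ligand type in turn and discarding arrangements equivalent by rotation or reflection) gives 9 geometric isomers.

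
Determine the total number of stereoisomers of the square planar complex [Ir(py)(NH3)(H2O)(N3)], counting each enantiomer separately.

3

The distinct arrangements are (3 in all): (H2O/NH3 trans, N3/py trans); (H2O/py trans, N3/NH3 trans); (H2O/N3 trans, NH3/py trans).
Each arrangement has an internal mirror plane or centre of symmetry, so none is chiral.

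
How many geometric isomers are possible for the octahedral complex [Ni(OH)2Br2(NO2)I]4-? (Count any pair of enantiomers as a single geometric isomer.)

6

In an octahedral complex each vertex has one trans partner and four cis neighbours.
Working through the distinct placements yields 6 geometric isomers: OH trans, Br trans; OH cis, Br trans; OH trans, Br cis; OH cis, Br cis (3 arrangements, 2 chiral).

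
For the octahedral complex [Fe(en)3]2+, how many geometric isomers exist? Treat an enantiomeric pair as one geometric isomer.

An octahedron has six vertices in three trans pairs; every non-trans pair is cis.
Each en is bidentate and must span two cis positions.
Only one geometric arrangement is possible; it has no improper symmetry element, so it exists as a pair of enantiomers (2 stereoisomers).

1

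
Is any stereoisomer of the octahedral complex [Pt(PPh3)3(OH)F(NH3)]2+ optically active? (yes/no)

The six octahedral sites form three mutually perpendicular trans pairs.
The distinct arrangements are (4 in all): PPh3 mer (3 arrangements); PPh3 fac (chiral).
One of these lacks any improper symmetry element and so occurs as an enantiomeric pair, giving 4 + 1 = 5 stereoisomers in total.

yes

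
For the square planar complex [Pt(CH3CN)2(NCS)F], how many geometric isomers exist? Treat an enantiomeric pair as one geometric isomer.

In a square planar complex each vertex has one trans partner and two cis neighbours.
Systematic placement gives 2 geometric isomers: CH3CN cis; CH3CN trans.

2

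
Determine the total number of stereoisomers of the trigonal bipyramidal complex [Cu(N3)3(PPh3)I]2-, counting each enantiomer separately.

4

In a trigonal bipyramid the two axial positions differ from the three equatorial ones.
The distinct arrangements are (4 in all): PPh3 equatorial, I axial; PPh3 axial, I axial; PPh3 equatorial, I equatorial; PPh3 axial, I equatorial.
Each arrangement has an internal mirror plane or centre of symmetry, so none is chiral.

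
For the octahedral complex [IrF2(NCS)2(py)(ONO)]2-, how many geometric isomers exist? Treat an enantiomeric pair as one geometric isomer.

An octahedron has six vertices in three trans pairs; every non-trans pair is cis.
The distinct arrangements are (6 in all): F trans, NCS trans; F trans, NCS cis; F cis, NCS cis (3 arrangements, 2 chiral); F cis, NCS trans.

6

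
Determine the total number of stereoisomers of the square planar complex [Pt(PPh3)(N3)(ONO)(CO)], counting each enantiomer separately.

In a square planar complex each vertex has one trans partner and two cis neighbours.
There are 3 geometric isomers: (CO/ONO trans, N3/PPh3 trans); (CO/PPh3 trans, N3/ONO trans); (CO/N3 trans, ONO/PPh3 trans).
Each arrangement has an internal mirror plane or centre of symmetry, so none is chiral.

3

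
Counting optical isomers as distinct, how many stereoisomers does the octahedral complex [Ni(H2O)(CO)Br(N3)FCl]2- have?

30

In an octahedral complex each vertex has one trans partner and four cis neighbours.
Exhaustive case analysis gives 15 geometric isomers.
Of these, 15 lack any improper symmetry element and so occur as enantiomeric pairs, giving 15 + 15 = 30 stereoisomers in total.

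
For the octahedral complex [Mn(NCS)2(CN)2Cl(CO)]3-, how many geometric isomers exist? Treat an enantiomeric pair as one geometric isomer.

6

In an octahedral complex each vertex has one trans partner and four cis neighbours.
The distinct arrangements are (6 in all): NCS trans, CN trans; NCS cis, CN trans; NCS trans, CN cis; NCS cis, CN cis (3 arrangements, 2 chiral).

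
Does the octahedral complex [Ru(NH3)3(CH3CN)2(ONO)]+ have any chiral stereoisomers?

no

In an octahedral complex each vertex has one trans partner and four cis neighbours.
The distinct arrangements are (3 in all): NH3 mer, CH3CN trans; NH3 fac, CH3CN cis; NH3 mer, CH3CN cis.
Each arrangement has an internal mirror plane or centre of symmetry, so none is chiral.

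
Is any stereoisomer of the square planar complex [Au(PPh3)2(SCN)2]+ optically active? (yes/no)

Working through the distinct placements yields 2 geometric isomers: PPh3 cis; PPh3 trans.
Each arrangement has an internal mirror plane or centre of symmetry, so none is chiral.

no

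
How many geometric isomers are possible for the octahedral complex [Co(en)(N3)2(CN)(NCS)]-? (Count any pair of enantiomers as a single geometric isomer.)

Each en is bidentate and must span two cis positions.
Working through the distinct placements yields 4 geometric isomers: N3 cis (3 arrangements, 2 chiral); N3 trans.

4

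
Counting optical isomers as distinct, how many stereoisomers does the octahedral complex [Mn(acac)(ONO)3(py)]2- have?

The six octahedral sites form three mutually perpendicular trans pairs.
Each acac is bidentate and must span two cis positions.
Working through the distinct placements yields 2 geometric isomers: ONO mer; ONO fac.
Each arrangement has an internal mirror plane or centre of symmetry, so none is chiral.

2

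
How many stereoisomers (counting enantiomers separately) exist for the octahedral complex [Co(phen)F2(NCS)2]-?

4

Each phen is bidentate and must span two cis positions.
Working through the distinct placements yields 3 geometric isomers: F trans, NCS cis; F cis, NCS cis (chiral); F cis, NCS trans.
One of these lacks any improper symmetry element and so occurs as an enantiomeric pair, giving 3 + 1 = 4 stereoisomers in total.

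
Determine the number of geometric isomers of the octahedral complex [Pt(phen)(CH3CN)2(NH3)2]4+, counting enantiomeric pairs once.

The six octahedral sites form three mutually perpendicular trans pairs.
Each phen is bidentate and must span two cis positions.
There are 3 geometric isomers: CH3CN trans, NH3 cis; CH3CN cis, NH3 cis (chiral); CH3CN cis, NH3 trans.

3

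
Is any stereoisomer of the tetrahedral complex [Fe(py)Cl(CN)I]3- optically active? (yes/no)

yes

In a tetrahedral complex all four positions are equivalent and every pair of ligands is adjacent — there is no cis/trans distinction.
Only one geometric arrangement is possible; it has no improper symmetry element, so it exists as a pair of enantiomers (2 stereoisomers).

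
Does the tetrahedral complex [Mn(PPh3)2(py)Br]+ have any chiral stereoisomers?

In a tetrahedral complex all four positions are equivalent and every pair of ligands is adjacent — there is no cis/trans distinction.
Only one geometric arrangement is possible.

no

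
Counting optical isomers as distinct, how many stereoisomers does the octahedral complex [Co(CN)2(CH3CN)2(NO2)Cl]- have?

The six octahedral sites form three mutually perpendicular trans pairs.
Working through the distinct placements yields 6 geometric isomers: CN trans, CH3CN trans; CN cis, CH3CN trans; CN cis, CH3CN cis (3 arrangements, 2 chiral); CN trans, CH3CN cis.
Of these, 2 lack any improper symmetry element and so occur as enantiomeric pairs, giving 6 + 2 = 8 stereoisomers in total.

8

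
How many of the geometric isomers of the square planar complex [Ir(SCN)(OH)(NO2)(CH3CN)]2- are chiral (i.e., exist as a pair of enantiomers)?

In a square planar complex each vertex has one trans partner and two cis neighbours.
The distinct arrangements are (3 in all): (CH3CN/OH trans, NO2/SCN trans); (CH3CN/SCN trans, NO2/OH trans); (CH3CN/NO2 trans, OH/SCN trans).
Each arrangement has an internal mirror plane or centre of symmetry, so none is chiral.

0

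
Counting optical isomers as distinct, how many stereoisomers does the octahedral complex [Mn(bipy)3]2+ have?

In an octahedral complex each vertex has one trans partner and four cis neighbours.
Each bipy is bidentate and must span two cis positions.
Only one geometric arrangement is possible; it has no improper symmetry element, so it exists as a pair of enantiomers (2 stereoisomers).

2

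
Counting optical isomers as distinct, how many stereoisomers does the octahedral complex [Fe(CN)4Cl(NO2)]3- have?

2

An octahedron has six vertices in three trans pairs; every non-trans pair is cis.
There are 2 geometric isomers: Cl and NO2 mutually trans; Cl and NO2 mutually cis.
Each arrangement has an internal mirror plane or centre of symmetry, so none is chiral.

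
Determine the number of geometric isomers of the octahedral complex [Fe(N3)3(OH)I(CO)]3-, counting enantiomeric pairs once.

Systematic placement gives 4 geometric isomers: N3 mer (3 arrangements); N3 fac (chiral).

4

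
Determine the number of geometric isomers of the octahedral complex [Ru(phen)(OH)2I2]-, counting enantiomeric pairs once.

3

In an octahedral complex each vertex has one trans partner and four cis neighbours.
Each phen is bidentate and must span two cis positions.
Systematic placement gives 3 geometric isomers: OH cis, I trans; OH cis, I cis (chiral); OH trans, I cis.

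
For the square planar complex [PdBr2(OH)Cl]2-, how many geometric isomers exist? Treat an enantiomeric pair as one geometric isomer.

A square has two trans pairs of vertices; adjacent vertices are cis.
There are 2 geometric isomers: Br cis; Br trans.

2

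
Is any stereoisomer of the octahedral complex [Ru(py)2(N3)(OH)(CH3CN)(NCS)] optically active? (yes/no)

In an octahedral complex each vertex has one trans partner and four cis neighbours.
Systematic enumeration (placing each ligand type in turn and discarding arrangements equivalent by rotation or reflection) gives 9 geometric isomers.
Of these, 6 lack any improper symmetry element and so occur as enantiomeric pairs, giving 9 + 6 = 15 stereoisomers in total.

yes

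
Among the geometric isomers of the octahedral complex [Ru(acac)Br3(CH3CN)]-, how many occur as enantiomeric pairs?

Each acac is bidentate and must span two cis positions.
Systematic placement gives 2 geometric isomers: Br mer; Br fac.
Each arrangement has an internal mirror plane or centre of symmetry, so none is chiral.

0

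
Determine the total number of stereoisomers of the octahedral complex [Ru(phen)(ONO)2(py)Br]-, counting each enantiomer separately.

6

In an octahedral complex each vertex has one trans partner and four cis neighbours.
Each phen is bidentate and must span two cis positions.
The distinct arrangements are (4 in all): ONO cis (3 arrangements, 2 chiral); ONO trans.
Of these, 2 lack any improper symmetry element and so occur as enantiomeric pairs, giving 4 + 2 = 6 stereoisomers in total.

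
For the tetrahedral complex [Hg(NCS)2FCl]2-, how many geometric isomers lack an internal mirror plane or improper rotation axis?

Only one geometric arrangement is possible.

0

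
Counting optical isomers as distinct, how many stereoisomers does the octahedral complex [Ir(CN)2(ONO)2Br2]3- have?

The six octahedral sites form three mutually perpendicular trans pairs.
Systematic placement gives 5 geometric isomers: CN trans, ONO trans, Br trans; CN cis, ONO cis, Br trans; CN cis, ONO trans, Br cis; CN cis, ONO cis, Br cis (chiral); CN trans, ONO cis, Br cis.
One of these lacks any improper symmetry element and so occurs as an enantiomeric pair, giving 5 + 1 = 6 stereoisomers in total.

6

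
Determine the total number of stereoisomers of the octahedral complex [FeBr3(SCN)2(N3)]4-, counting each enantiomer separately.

3

Working through the distinct placements yields 3 geometric isomers: Br mer, SCN trans; Br mer, SCN cis; Br fac, SCN cis.
Each arrangement has an internal mirror plane or centre of symmetry, so none is chiral.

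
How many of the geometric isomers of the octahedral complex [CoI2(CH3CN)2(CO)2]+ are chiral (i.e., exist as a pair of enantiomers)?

1

In an octahedral complex each vertex has one trans partner and four cis neighbours.
Systematic placement gives 5 geometric isomers: I trans, CH3CN trans, CO trans; I cis, CH3CN trans, CO cis; I trans, CH3CN cis, CO cis; I cis, CH3CN cis, CO cis (chiral); I cis, CH3CN cis, CO trans.
One of these lacks any improper symmetry element and so occurs as an enantiomeric pair, giving 5 + 1 = 6 stereoisomers in total.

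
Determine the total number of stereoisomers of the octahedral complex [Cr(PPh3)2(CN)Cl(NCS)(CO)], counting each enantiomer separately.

15

In an octahedral complex each vertex has one trans partner and four cis neighbours.
Systematic enumeration (placing each ligand type in turn and discarding arrangements equivalent by rotation or reflection) gives 9 geometric isomers.
Of these, 6 lack any improper symmetry element and so occur as enantiomeric pairs, giving 9 + 6 = 15 stereoisomers in total.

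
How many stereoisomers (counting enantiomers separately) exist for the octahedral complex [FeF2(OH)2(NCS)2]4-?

The six octahedral sites form three mutually perpendicular trans pairs.
Systematic placement gives 5 geometric isomers: F trans, OH trans, NCS trans; F trans, OH cis, NCS cis; F cis, OH trans, NCS cis; F cis, OH cis, NCS cis (chiral); F cis, OH cis, NCS trans.
One of these lacks any improper symmetry element and so occurs as an enantiomeric pair, giving 5 + 1 = 6 stereoisomers in total.

6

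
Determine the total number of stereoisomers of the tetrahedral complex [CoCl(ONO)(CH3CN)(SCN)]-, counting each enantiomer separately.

All four vertices of a tetrahedron are equivalent and mutually adjacent, so cis/trans isomerism cannot arise.
Only one geometric arrangement is possible; it has no improper symmetry element, so it exists as a pair of enantiomers (2 stereoisomers).

2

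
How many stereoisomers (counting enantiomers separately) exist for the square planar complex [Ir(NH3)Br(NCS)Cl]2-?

3

A square has two trans pairs of vertices; adjacent vertices are cis.
There are 3 geometric isomers: (Br/NCS trans, Cl/NH3 trans); (Br/NH3 trans, Cl/NCS trans); (Br/Cl trans, NCS/NH3 trans).
Each arrangement has an internal mirror plane or centre of symmetry, so none is chiral.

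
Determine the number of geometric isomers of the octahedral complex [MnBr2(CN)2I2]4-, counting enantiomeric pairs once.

The six octahedral sites form three mutually perpendicular trans pairs.
The distinct arrangements are (5 in all): Br trans, CN trans, I trans; Br trans, CN cis, I cis; Br cis, CN cis, I trans; Br cis, CN cis, I cis (chiral); Br cis, CN trans, I cis.

5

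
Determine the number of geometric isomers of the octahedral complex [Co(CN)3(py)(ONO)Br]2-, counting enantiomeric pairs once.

Working through the distinct placements yields 4 geometric isomers: CN mer (3 arrangements); CN fac (chiral).

4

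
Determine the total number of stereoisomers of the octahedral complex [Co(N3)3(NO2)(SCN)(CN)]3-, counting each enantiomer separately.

5

Working through the distinct placements yields 4 geometric isomers: N3 mer (3 arrangements); N3 fac (chiral).
One of these lacks any improper symmetry element and so occurs as an enantiomeric pair, giving 4 + 1 = 5 stereoisomers in total.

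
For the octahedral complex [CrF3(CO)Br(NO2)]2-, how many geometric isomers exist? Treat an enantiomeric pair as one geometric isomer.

4

In an octahedral complex each vertex has one trans partner and four cis neighbours.
Systematic placement gives 4 geometric isomers: F mer (3 arrangements); F fac (chiral).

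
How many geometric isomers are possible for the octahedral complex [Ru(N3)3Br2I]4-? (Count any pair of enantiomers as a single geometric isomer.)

3

The six octahedral sites form three mutually perpendicular trans pairs.
Working through the distinct placements yields 3 geometric isomers: N3 mer, Br trans; N3 mer, Br cis; N3 fac, Br cis.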